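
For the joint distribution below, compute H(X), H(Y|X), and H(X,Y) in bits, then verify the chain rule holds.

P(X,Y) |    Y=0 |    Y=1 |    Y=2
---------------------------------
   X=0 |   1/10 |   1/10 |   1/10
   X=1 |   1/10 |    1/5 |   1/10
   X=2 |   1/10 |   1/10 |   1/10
H(X,Y) = 3.1219, H(X) = 1.5710, H(Y|X) = 1.5510 (all in bits)

Chain rule: H(X,Y) = H(X) + H(Y|X)

Left side — joint entropy directly:
H(X,Y) = -Σ p(x,y) log p(x,y) = 3.1219 bits

Right side — compute H(Y|X) from the conditional distributions:
P(X) = (3/10, 2/5, 3/10), so H(X) = 1.5710 bits
H(Y|X) = Σ_x P(X=x) · H(Y|X=x):
  P(Y|X=0) = (1/3, 1/3, 1/3), H(Y|X=0) = 1.5850, weight P(X=0) = 3/10
  P(Y|X=1) = (1/4, 1/2, 1/4), H(Y|X=1) = 1.5000, weight P(X=1) = 2/5
  P(Y|X=2) = (1/3, 1/3, 1/3), H(Y|X=2) = 1.5850, weight P(X=2) = 3/10
H(Y|X) = 1.5510 bits

H(X) + H(Y|X) = 1.5710 + 1.5510 = 3.1219 bits

Both sides equal 3.1219 bits. ✓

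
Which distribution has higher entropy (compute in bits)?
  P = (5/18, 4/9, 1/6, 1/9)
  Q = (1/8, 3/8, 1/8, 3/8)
P

Computing entropies in bits:
H(P) = 1.8163
H(Q) = 1.8113

Distribution P has higher entropy.

Intuition: The distribution closer to uniform (more spread out) has higher entropy.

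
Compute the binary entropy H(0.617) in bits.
0.9601 bits

The binary entropy function is:
H(p) = -p log(p) - (1-p) log(1-p)

H(0.617) = -0.617 × log_2(0.617) - 0.383 × log_2(0.383)
H(0.617) = 0.9601 bits

Note: Binary entropy is maximized at p=0.5 (H=1 bit) and minimized at p=0 or p=1 (H=0).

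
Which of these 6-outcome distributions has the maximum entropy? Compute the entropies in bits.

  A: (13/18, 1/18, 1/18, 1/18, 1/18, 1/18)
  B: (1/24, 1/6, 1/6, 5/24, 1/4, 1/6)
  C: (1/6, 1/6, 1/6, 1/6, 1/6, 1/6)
C

For a discrete distribution over n outcomes, entropy is maximized by the uniform distribution.

Computing entropies:
H(A) = 1.4974 bits
H(B) = 2.4550 bits
H(C) = 2.5850 bits

The uniform distribution (where all probabilities equal 1/6) achieves the maximum entropy of log_2(6) = 2.5850 bits.

Distribution C has the highest entropy.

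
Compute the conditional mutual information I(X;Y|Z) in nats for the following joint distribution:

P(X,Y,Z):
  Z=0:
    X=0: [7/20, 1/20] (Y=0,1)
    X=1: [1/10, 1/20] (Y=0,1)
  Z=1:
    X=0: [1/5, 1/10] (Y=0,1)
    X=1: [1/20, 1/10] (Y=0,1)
0.0373 nats

Conditional mutual information: I(X;Y|Z) = H(X|Z) + H(Y|Z) - H(X,Y|Z)

H(Z) = 0.6881
H(X,Z) = 1.2968 → H(X|Z) = 0.6087
H(Y,Z) = 1.2580 → H(Y|Z) = 0.5699
H(X,Y,Z) = 1.8295 → H(X,Y|Z) = 1.1413

I(X;Y|Z) = 0.6087 + 0.5699 - 1.1413 = 0.0373 nats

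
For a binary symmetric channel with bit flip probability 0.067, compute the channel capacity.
0.6454 bits

For a binary symmetric channel (BSC) with error probability p:
Capacity C = 1 - H(p) bits per symbol

where H(p) = -p log₂(p) - (1-p) log₂(1-p) is the binary entropy function.

H(0.067) = 0.3546 bits
C = 1 - 0.3546 = 0.6454 bits per symbol

This means we can reliably transmit up to 0.6454 bits of information per channel use.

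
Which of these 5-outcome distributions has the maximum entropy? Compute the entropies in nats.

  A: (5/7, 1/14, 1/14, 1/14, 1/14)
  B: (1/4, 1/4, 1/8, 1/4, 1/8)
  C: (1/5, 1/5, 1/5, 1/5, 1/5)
C

For a discrete distribution over n outcomes, entropy is maximized by the uniform distribution.

Computing entropies:
H(A) = 0.9944 nats
H(B) = 1.5596 nats
H(C) = 1.6094 nats

The uniform distribution (where all probabilities equal 1/5) achieves the maximum entropy of log_e(5) = 1.6094 nats.

Distribution C has the highest entropy.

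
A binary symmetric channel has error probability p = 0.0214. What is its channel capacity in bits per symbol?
0.8508 bits

For a binary symmetric channel (BSC) with error probability p:
Capacity C = 1 - H(p) bits per symbol

where H(p) = -p log₂(p) - (1-p) log₂(1-p) is the binary entropy function.

H(0.0214) = 0.1492 bits
C = 1 - 0.1492 = 0.8508 bits per symbol

This means we can reliably transmit up to 0.8508 bits of information per channel use.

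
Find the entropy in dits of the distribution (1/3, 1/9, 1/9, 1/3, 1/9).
0.6362 dits

Shannon entropy is H(X) = -Σ p(x) log p(x).

For P = (1/3, 1/9, 1/9, 1/3, 1/9):
H = -1/3 × log_10(1/3) -1/9 × log_10(1/9) -1/9 × log_10(1/9) -1/3 × log_10(1/3) -1/9 × log_10(1/9)
H = 0.6362 dits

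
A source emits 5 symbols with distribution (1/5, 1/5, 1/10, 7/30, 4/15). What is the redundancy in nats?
0.0434 nats

Redundancy measures how far a source is from maximum entropy:
R = H_max - H(X)

Maximum entropy for 5 symbols: H_max = log_e(5) = 1.6094 nats
Actual entropy: H(X) = 1.5661 nats
Redundancy: R = 1.6094 - 1.5661 = 0.0434 nats

This redundancy represents potential for compression: the source could be compressed by 0.0434 nats per symbol.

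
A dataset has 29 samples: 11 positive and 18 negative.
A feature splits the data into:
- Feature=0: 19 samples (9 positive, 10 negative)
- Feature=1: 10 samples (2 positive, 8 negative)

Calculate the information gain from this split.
0.0548 bits

Information Gain = H(Y) - H(Y|Feature)

Before split:
P(positive) = 11/29 = 0.3793
H(Y) = 0.9576 bits

After split:
Feature=0: H = 0.9980 bits (weight = 19/29)
Feature=1: H = 0.7219 bits (weight = 10/29)
H(Y|Feature) = (19/29)×0.9980 + (10/29)×0.7219 = 0.9028 bits

Information Gain = 0.9576 - 0.9028 = 0.0548 bits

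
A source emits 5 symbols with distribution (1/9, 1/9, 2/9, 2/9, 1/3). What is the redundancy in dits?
0.0376 dits

Redundancy measures how far a source is from maximum entropy:
R = H_max - H(X)

Maximum entropy for 5 symbols: H_max = log_10(5) = 0.6990 dits
Actual entropy: H(X) = 0.6614 dits
Redundancy: R = 0.6990 - 0.6614 = 0.0376 dits

This redundancy represents potential for compression: the source could be compressed by 0.0376 dits per symbol.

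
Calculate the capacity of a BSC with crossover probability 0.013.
0.8999 bits

For a binary symmetric channel (BSC) with error probability p:
Capacity C = 1 - H(p) bits per symbol

where H(p) = -p log₂(p) - (1-p) log₂(1-p) is the binary entropy function.

H(0.013) = 0.1001 bits
C = 1 - 0.1001 = 0.8999 bits per symbol

This means we can reliably transmit up to 0.8999 bits of information per channel use.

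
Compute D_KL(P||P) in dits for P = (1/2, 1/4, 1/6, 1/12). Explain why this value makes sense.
0.0000 dits

KL divergence satisfies the Gibbs inequality: D_KL(P||Q) ≥ 0 for all distributions P, Q.

D_KL(P||Q) = Σ p(x) log(p(x)/q(x))
Each term is p(x) × log_10(p(x)/p(x)) = p(x) × log_10(1) = 0, so the sum is 0.
D_KL(P||Q) = 0.0000 dits

When P = Q, the KL divergence is exactly 0, as there is no 'divergence' between identical distributions.

This non-negativity is a fundamental property: relative entropy cannot be negative because it measures how different Q is from P.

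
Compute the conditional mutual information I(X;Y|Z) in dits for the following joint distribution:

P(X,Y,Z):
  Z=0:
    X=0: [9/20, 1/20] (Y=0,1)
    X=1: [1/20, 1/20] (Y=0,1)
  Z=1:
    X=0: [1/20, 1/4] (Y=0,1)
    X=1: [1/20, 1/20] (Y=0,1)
0.0256 dits

Conditional mutual information: I(X;Y|Z) = H(X|Z) + H(Y|Z) - H(X,Y|Z)

H(Z) = 0.2923
H(X,Z) = 0.5074 → H(X|Z) = 0.2151
H(Y,Z) = 0.5074 → H(Y|Z) = 0.2151
H(X,Y,Z) = 0.6969 → H(X,Y|Z) = 0.4046

I(X;Y|Z) = 0.2151 + 0.2151 - 0.4046 = 0.0256 dits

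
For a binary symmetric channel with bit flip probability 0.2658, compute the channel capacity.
0.1646 bits

For a binary symmetric channel (BSC) with error probability p:
Capacity C = 1 - H(p) bits per symbol

where H(p) = -p log₂(p) - (1-p) log₂(1-p) is the binary entropy function.

H(0.2658) = 0.8354 bits
C = 1 - 0.8354 = 0.1646 bits per symbol

This means we can reliably transmit up to 0.1646 bits of information per channel use.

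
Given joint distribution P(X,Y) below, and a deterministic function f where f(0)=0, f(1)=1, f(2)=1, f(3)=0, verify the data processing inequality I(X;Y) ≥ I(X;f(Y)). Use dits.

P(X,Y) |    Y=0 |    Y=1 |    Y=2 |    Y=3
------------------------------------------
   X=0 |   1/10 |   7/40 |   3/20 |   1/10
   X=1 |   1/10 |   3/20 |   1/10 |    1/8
I(X;Y) = 0.0027, I(X;f(Y)) = 0.0019, inequality holds: 0.0027 ≥ 0.0019

Data Processing Inequality: For any Markov chain X → Y → Z, we have I(X;Y) ≥ I(X;Z).

Here Z = f(Y) is a deterministic function of Y, forming X → Y → Z.

Original I(X;Y) = 0.0027 dits

After applying f:
P(X,Z) where Z=f(Y):
- P(X,Z=0) = P(X,Y=0) + P(X,Y=3)
- P(X,Z=1) = P(X,Y=1) + P(X,Y=2)

I(X;Z) = I(X;f(Y)) = 0.0019 dits

Verification: 0.0027 ≥ 0.0019 ✓

Information cannot be created by processing; the function f can only lose information about X.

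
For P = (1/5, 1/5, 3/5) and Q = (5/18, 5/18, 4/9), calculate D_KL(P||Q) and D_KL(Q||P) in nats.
D_KL(P||Q) = 0.0487, D_KL(Q||P) = 0.0491

KL divergence is not symmetric: D_KL(P||Q) ≠ D_KL(Q||P) in general.

D_KL(P||Q) = 0.0487 nats
D_KL(Q||P) = 0.0491 nats

No, they are not equal!

This asymmetry is why KL divergence is not a true distance metric.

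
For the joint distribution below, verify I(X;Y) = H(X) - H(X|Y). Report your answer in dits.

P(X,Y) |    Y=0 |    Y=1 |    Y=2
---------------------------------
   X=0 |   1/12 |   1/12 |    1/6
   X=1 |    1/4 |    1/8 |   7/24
I(X;Y) = 0.0037 dits

Mutual information has multiple equivalent forms:
- I(X;Y) = H(X) - H(X|Y)
- I(X;Y) = H(Y) - H(Y|X)
- I(X;Y) = H(X) + H(Y) - H(X,Y)

Computing all quantities:
H(X) = 0.2764, H(Y) = 0.4563, H(X,Y) = 0.7290
H(X|Y) = 0.2728, H(Y|X) = 0.4526

Verification:
H(X) - H(X|Y) = 0.2764 - 0.2728 = 0.0037
H(Y) - H(Y|X) = 0.4563 - 0.4526 = 0.0037
H(X) + H(Y) - H(X,Y) = 0.2764 + 0.4563 - 0.7290 = 0.0037

All forms give I(X;Y) = 0.0037 dits. ✓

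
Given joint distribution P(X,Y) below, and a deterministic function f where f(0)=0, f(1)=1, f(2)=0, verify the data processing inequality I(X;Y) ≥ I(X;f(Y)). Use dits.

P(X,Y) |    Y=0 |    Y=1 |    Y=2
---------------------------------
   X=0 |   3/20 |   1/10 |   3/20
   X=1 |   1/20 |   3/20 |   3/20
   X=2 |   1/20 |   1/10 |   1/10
I(X;Y) = 0.0141, I(X;f(Y)) = 0.0066, inequality holds: 0.0141 ≥ 0.0066

Data Processing Inequality: For any Markov chain X → Y → Z, we have I(X;Y) ≥ I(X;Z).

Here Z = f(Y) is a deterministic function of Y, forming X → Y → Z.

Original I(X;Y) = 0.0141 dits

After applying f:
P(X,Z) where Z=f(Y):
- P(X,Z=0) = P(X,Y=0) + P(X,Y=2)
- P(X,Z=1) = P(X,Y=1)

I(X;Z) = I(X;f(Y)) = 0.0066 dits

Verification: 0.0141 ≥ 0.0066 ✓

Information cannot be created by processing; the function f can only lose information about X.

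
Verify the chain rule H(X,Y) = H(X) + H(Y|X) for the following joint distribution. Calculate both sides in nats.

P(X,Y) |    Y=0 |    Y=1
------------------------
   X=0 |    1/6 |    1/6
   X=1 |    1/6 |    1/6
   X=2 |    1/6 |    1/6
H(X,Y) = 1.7918, H(X) = 1.0986, H(Y|X) = 0.6931 (all in nats)

Chain rule: H(X,Y) = H(X) + H(Y|X)

Left side — joint entropy directly:
H(X,Y) = -Σ p(x,y) log p(x,y) = 1.7918 nats

Right side — compute H(Y|X) from the conditional distributions:
P(X) = (1/3, 1/3, 1/3), so H(X) = 1.0986 nats
H(Y|X) = Σ_x P(X=x) · H(Y|X=x):
  P(Y|X=0) = (1/2, 1/2), H(Y|X=0) = 0.6931, weight P(X=0) = 1/3
  P(Y|X=1) = (1/2, 1/2), H(Y|X=1) = 0.6931, weight P(X=1) = 1/3
  P(Y|X=2) = (1/2, 1/2), H(Y|X=2) = 0.6931, weight P(X=2) = 1/3
H(Y|X) = 0.6931 nats

H(X) + H(Y|X) = 1.0986 + 0.6931 = 1.7918 nats

Both sides equal 1.7918 nats. ✓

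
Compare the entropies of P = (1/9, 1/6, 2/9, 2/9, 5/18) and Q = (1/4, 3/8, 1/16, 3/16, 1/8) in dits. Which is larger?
P

Computing entropies in dits:
H(P) = 0.6806
H(Q) = 0.6347

Distribution P has higher entropy.

Intuition: The distribution closer to uniform (more spread out) has higher entropy.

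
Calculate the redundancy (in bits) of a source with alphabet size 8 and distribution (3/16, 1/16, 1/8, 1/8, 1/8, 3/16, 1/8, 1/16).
0.0944 bits

Redundancy measures how far a source is from maximum entropy:
R = H_max - H(X)

Maximum entropy for 8 symbols: H_max = log_2(8) = 3.0000 bits
Actual entropy: H(X) = 2.9056 bits
Redundancy: R = 3.0000 - 2.9056 = 0.0944 bits

This redundancy represents potential for compression: the source could be compressed by 0.0944 bits per symbol.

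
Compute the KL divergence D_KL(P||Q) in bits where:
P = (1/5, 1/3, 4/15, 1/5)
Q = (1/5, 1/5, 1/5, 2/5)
0.1563 bits

KL divergence: D_KL(P||Q) = Σ p(x) log(p(x)/q(x))

Computing term by term:
  x=0: 1/5 × log_2[(1/5)/(1/5)] = 1/5 × 0.0000 = 0.0000
  x=1: 1/3 × log_2[(1/3)/(1/5)] = 1/3 × 0.7370 = 0.2457
  x=2: 4/15 × log_2[(4/15)/(1/5)] = 4/15 × 0.4150 = 0.1107
  x=3: 1/5 × log_2[(1/5)/(2/5)] = 1/5 × -1.0000 = -0.2000

D_KL(P||Q) = 0.1563 bits

Note: KL divergence is always non-negative and equals 0 iff P = Q.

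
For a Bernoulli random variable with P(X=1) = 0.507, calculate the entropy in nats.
0.6930 nats

The binary entropy function is:
H(p) = -p log(p) - (1-p) log(1-p)

H(0.507) = -0.507 × log_e(0.507) - 0.493 × log_e(0.493)
H(0.507) = 0.6930 nats

Note: Binary entropy is maximized at p=0.5 (H=1 bit) and minimized at p=0 or p=1 (H=0).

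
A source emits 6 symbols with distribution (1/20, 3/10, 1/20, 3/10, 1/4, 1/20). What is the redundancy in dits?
0.1188 dits

Redundancy measures how far a source is from maximum entropy:
R = H_max - H(X)

Maximum entropy for 6 symbols: H_max = log_10(6) = 0.7782 dits
Actual entropy: H(X) = 0.6594 dits
Redundancy: R = 0.7782 - 0.6594 = 0.1188 dits

This redundancy represents potential for compression: the source could be compressed by 0.1188 dits per symbol.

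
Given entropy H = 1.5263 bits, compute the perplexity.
2.8805

Perplexity is 2^H (or exp(H) for natural log).

H = 1.5263 bits
Perplexity = 2^1.5263 = 2.8805

Interpretation: The model's uncertainty is equivalent to choosing uniformly among 2.9 options.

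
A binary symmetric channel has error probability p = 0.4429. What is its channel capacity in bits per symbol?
0.0094 bits

For a binary symmetric channel (BSC) with error probability p:
Capacity C = 1 - H(p) bits per symbol

where H(p) = -p log₂(p) - (1-p) log₂(1-p) is the binary entropy function.

H(0.4429) = 0.9906 bits
C = 1 - 0.9906 = 0.0094 bits per symbol

This means we can reliably transmit up to 0.0094 bits of information per channel use.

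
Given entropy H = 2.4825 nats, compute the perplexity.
11.9712

Perplexity is e^H (or exp(H) for natural log).

H = 2.4825 nats
Perplexity = e^2.4825 = 11.9712

Interpretation: The model's uncertainty is equivalent to choosing uniformly among 12.0 options.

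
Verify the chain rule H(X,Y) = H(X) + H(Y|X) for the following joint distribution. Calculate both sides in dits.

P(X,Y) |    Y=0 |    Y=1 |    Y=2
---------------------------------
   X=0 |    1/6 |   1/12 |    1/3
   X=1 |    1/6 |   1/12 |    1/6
H(X,Y) = 0.7280, H(X) = 0.2950, H(Y|X) = 0.4330 (all in dits)

Chain rule: H(X,Y) = H(X) + H(Y|X)

Left side — joint entropy directly:
H(X,Y) = -Σ p(x,y) log p(x,y) = 0.7280 dits

Right side — compute H(Y|X) from the conditional distributions:
P(X) = (7/12, 5/12), so H(X) = 0.2950 dits
H(Y|X) = Σ_x P(X=x) · H(Y|X=x):
  P(Y|X=0) = (2/7, 1/7, 4/7), H(Y|X=0) = 0.4151, weight P(X=0) = 7/12
  P(Y|X=1) = (2/5, 1/5, 2/5), H(Y|X=1) = 0.4581, weight P(X=1) = 5/12
H(Y|X) = 0.4330 dits

H(X) + H(Y|X) = 0.2950 + 0.4330 = 0.7280 dits

Both sides equal 0.7280 dits. ✓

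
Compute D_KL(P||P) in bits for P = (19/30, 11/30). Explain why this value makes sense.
0.0000 bits

KL divergence satisfies the Gibbs inequality: D_KL(P||Q) ≥ 0 for all distributions P, Q.

D_KL(P||Q) = Σ p(x) log(p(x)/q(x))
Each term is p(x) × log_2(p(x)/p(x)) = p(x) × log_2(1) = 0, so the sum is 0.
D_KL(P||Q) = 0.0000 bits

When P = Q, the KL divergence is exactly 0, as there is no 'divergence' between identical distributions.

This non-negativity is a fundamental property: relative entropy cannot be negative because it measures how different Q is from P.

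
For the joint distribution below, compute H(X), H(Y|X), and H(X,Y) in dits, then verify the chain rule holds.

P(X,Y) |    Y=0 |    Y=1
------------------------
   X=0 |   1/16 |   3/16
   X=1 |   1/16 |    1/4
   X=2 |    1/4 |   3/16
H(X,Y) = 0.7242, H(X) = 0.4654, H(Y|X) = 0.2587 (all in dits)

Chain rule: H(X,Y) = H(X) + H(Y|X)

Left side — joint entropy directly:
H(X,Y) = -Σ p(x,y) log p(x,y) = 0.7242 dits

Right side — compute H(Y|X) from the conditional distributions:
P(X) = (1/4, 5/16, 7/16), so H(X) = 0.4654 dits
H(Y|X) = Σ_x P(X=x) · H(Y|X=x):
  P(Y|X=0) = (1/4, 3/4), H(Y|X=0) = 0.2442, weight P(X=0) = 1/4
  P(Y|X=1) = (1/5, 4/5), H(Y|X=1) = 0.2173, weight P(X=1) = 5/16
  P(Y|X=2) = (4/7, 3/7), H(Y|X=2) = 0.2966, weight P(X=2) = 7/16
H(Y|X) = 0.2587 dits

H(X) + H(Y|X) = 0.4654 + 0.2587 = 0.7242 dits

Both sides equal 0.7242 dits. ✓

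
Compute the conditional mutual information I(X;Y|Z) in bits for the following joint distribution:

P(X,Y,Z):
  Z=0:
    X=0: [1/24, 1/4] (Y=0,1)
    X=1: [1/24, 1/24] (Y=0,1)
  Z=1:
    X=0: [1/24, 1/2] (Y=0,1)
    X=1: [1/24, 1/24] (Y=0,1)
0.0895 bits

Conditional mutual information: I(X;Y|Z) = H(X|Z) + H(Y|Z) - H(X,Y|Z)

H(Z) = 0.9544
H(X,Z) = 1.5951 → H(X|Z) = 0.6406
H(Y,Z) = 1.5951 → H(Y|Z) = 0.6406
H(X,Y,Z) = 2.1462 → H(X,Y|Z) = 1.1918

I(X;Y|Z) = 0.6406 + 0.6406 - 1.1918 = 0.0895 bits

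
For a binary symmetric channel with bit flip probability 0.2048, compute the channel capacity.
0.2686 bits

For a binary symmetric channel (BSC) with error probability p:
Capacity C = 1 - H(p) bits per symbol

where H(p) = -p log₂(p) - (1-p) log₂(1-p) is the binary entropy function.

H(0.2048) = 0.7314 bits
C = 1 - 0.7314 = 0.2686 bits per symbol

This means we can reliably transmit up to 0.2686 bits of information per channel use.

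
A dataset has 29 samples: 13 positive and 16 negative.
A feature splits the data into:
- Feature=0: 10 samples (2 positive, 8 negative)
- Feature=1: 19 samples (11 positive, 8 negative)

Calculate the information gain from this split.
0.1000 bits

Information Gain = H(Y) - H(Y|Feature)

Before split:
P(positive) = 13/29 = 0.4483
H(Y) = 0.9923 bits

After split:
Feature=0: H = 0.7219 bits (weight = 10/29)
Feature=1: H = 0.9819 bits (weight = 19/29)
H(Y|Feature) = (10/29)×0.7219 + (19/29)×0.9819 = 0.8923 bits

Information Gain = 0.9923 - 0.8923 = 0.1000 bits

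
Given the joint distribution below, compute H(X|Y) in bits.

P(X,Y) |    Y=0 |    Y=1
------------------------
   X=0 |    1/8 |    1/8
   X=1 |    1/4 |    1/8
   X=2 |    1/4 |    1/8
1.5456 bits

Using the chain rule: H(X|Y) = H(X,Y) - H(Y)

First, compute H(X,Y) = 2.5000 bits

Marginal P(Y) = (5/8, 3/8)
H(Y) = 0.9544 bits

H(X|Y) = H(X,Y) - H(Y) = 2.5000 - 0.9544 = 1.5456 bits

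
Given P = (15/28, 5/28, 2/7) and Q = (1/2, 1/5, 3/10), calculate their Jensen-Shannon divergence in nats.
0.0007 nats

Jensen-Shannon divergence is:
JSD(P||Q) = 0.5 × D_KL(P||M) + 0.5 × D_KL(Q||M)
where M = 0.5 × (P + Q) is the mixture distribution.

M = 0.5 × (15/28, 5/28, 2/7) + 0.5 × (1/2, 1/5, 3/10) = (0.517857, 0.189286, 0.292857)

D_KL(P||M) = 0.0007 nats
D_KL(Q||M) = 0.0007 nats

JSD(P||Q) = 0.5 × 0.0007 + 0.5 × 0.0007 = 0.0007 nats

Unlike KL divergence, JSD is symmetric and bounded: 0 ≤ JSD ≤ log(2).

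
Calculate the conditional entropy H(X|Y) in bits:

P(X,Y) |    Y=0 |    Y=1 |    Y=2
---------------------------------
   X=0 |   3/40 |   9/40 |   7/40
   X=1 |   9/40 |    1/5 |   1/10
0.9274 bits

Using the chain rule: H(X|Y) = H(X,Y) - H(Y)

First, compute H(X,Y) = 2.4853 bits

Marginal P(Y) = (3/10, 17/40, 11/40)
H(Y) = 1.5579 bits

H(X|Y) = H(X,Y) - H(Y) = 2.4853 - 1.5579 = 0.9274 bits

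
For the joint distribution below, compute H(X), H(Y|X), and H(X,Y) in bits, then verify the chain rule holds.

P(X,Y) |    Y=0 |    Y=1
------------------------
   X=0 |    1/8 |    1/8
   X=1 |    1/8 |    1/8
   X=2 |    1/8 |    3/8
H(X,Y) = 2.4056, H(X) = 1.5000, H(Y|X) = 0.9056 (all in bits)

Chain rule: H(X,Y) = H(X) + H(Y|X)

Left side — joint entropy directly:
H(X,Y) = -Σ p(x,y) log p(x,y) = 2.4056 bits

Right side — compute H(Y|X) from the conditional distributions:
P(X) = (1/4, 1/4, 1/2), so H(X) = 1.5000 bits
H(Y|X) = Σ_x P(X=x) · H(Y|X=x):
  P(Y|X=0) = (1/2, 1/2), H(Y|X=0) = 1.0000, weight P(X=0) = 1/4
  P(Y|X=1) = (1/2, 1/2), H(Y|X=1) = 1.0000, weight P(X=1) = 1/4
  P(Y|X=2) = (1/4, 3/4), H(Y|X=2) = 0.8113, weight P(X=2) = 1/2
H(Y|X) = 0.9056 bits

H(X) + H(Y|X) = 1.5000 + 0.9056 = 2.4056 bits

Both sides equal 2.4056 bits. ✓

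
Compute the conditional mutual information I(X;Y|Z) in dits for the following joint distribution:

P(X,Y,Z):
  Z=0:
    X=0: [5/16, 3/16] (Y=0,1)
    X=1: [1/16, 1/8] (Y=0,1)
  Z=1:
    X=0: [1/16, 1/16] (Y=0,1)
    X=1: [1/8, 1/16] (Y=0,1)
0.0121 dits

Conditional mutual information: I(X;Y|Z) = H(X|Z) + H(Y|Z) - H(X,Y|Z)

H(Z) = 0.2697
H(X,Z) = 0.5360 → H(X|Z) = 0.2663
H(Y,Z) = 0.5668 → H(Y|Z) = 0.2971
H(X,Y,Z) = 0.8210 → H(X,Y|Z) = 0.5512

I(X;Y|Z) = 0.2663 + 0.2971 - 0.5512 = 0.0121 dits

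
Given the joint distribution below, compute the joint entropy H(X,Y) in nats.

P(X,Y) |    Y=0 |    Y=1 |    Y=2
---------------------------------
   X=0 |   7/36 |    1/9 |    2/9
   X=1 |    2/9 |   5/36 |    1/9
1.7494 nats

Joint entropy is H(X,Y) = -Σ_{x,y} p(x,y) log p(x,y).

Summing over all non-zero entries:
H(X,Y) = -[7/36·log_e(7/36) + 1/9·log_e(1/9) + 2/9·log_e(2/9) + 2/9·log_e(2/9) + 5/36·log_e(5/36) + 1/9·log_e(1/9)]
H(X,Y) = 1.7494 nats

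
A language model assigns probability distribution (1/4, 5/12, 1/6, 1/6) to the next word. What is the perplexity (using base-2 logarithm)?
3.7010

Perplexity is 2^H (or exp(H) for natural log).

First, H = -Σ p log p = 1.8879 bits
Perplexity = 2^1.8879 = 3.7010

Interpretation: The model's uncertainty is equivalent to choosing uniformly among 3.7 options.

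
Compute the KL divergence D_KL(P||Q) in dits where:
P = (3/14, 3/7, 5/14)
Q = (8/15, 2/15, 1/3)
0.1432 dits

KL divergence: D_KL(P||Q) = Σ p(x) log(p(x)/q(x))

Computing term by term:
  x=0: 3/14 × log_10[(3/14)/(8/15)] = 3/14 × -0.3960 = -0.0849
  x=1: 3/7 × log_10[(3/7)/(2/15)] = 3/7 × 0.5071 = 0.2173
  x=2: 5/14 × log_10[(5/14)/(1/3)] = 5/14 × 0.0300 = 0.0107

D_KL(P||Q) = 0.1432 dits

Note: KL divergence is always non-negative and equals 0 iff P = Q.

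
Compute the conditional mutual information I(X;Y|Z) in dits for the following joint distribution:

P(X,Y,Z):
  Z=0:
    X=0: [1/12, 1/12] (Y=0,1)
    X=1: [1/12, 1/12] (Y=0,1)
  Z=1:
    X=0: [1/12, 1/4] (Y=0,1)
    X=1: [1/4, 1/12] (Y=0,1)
0.0379 dits

Conditional mutual information: I(X;Y|Z) = H(X|Z) + H(Y|Z) - H(X,Y|Z)

H(Z) = 0.2764
H(X,Z) = 0.5775 → H(X|Z) = 0.3010
H(Y,Z) = 0.5775 → H(Y|Z) = 0.3010
H(X,Y,Z) = 0.8406 → H(X,Y|Z) = 0.5642

I(X;Y|Z) = 0.3010 + 0.3010 - 0.5642 = 0.0379 dits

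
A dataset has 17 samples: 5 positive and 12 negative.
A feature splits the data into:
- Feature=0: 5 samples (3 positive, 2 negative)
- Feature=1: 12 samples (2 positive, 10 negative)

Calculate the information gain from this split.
0.1296 bits

Information Gain = H(Y) - H(Y|Feature)

Before split:
P(positive) = 5/17 = 0.2941
H(Y) = 0.8740 bits

After split:
Feature=0: H = 0.9710 bits (weight = 5/17)
Feature=1: H = 0.6500 bits (weight = 12/17)
H(Y|Feature) = (5/17)×0.9710 + (12/17)×0.6500 = 0.7444 bits

Information Gain = 0.8740 - 0.7444 = 0.1296 bits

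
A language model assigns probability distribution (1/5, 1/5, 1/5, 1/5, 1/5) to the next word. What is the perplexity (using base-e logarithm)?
5.0000

Perplexity is e^H (or exp(H) for natural log).

First, H = -Σ p log p = 1.6094 nats
Perplexity = e^1.6094 = 5.0000

Interpretation: The model's uncertainty is equivalent to choosing uniformly among 5.0 options.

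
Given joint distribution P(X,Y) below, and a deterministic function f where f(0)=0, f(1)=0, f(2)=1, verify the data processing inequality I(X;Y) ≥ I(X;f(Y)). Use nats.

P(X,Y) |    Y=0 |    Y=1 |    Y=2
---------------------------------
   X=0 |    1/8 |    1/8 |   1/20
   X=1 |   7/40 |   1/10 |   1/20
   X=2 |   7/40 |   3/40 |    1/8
I(X;Y) = 0.0308, I(X;f(Y)) = 0.0198, inequality holds: 0.0308 ≥ 0.0198

Data Processing Inequality: For any Markov chain X → Y → Z, we have I(X;Y) ≥ I(X;Z).

Here Z = f(Y) is a deterministic function of Y, forming X → Y → Z.

Original I(X;Y) = 0.0308 nats

After applying f:
P(X,Z) where Z=f(Y):
- P(X,Z=0) = P(X,Y=0) + P(X,Y=1)
- P(X,Z=1) = P(X,Y=2)

I(X;Z) = I(X;f(Y)) = 0.0198 nats

Verification: 0.0308 ≥ 0.0198 ✓

Information cannot be created by processing; the function f can only lose information about X.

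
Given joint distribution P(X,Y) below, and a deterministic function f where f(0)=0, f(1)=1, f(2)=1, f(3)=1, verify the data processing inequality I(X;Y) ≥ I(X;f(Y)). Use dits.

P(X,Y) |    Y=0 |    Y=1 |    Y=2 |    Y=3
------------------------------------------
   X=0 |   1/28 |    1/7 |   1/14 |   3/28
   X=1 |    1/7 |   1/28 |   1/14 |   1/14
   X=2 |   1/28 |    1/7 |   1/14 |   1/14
I(X;Y) = 0.0417, I(X;f(Y)) = 0.0306, inequality holds: 0.0417 ≥ 0.0306

Data Processing Inequality: For any Markov chain X → Y → Z, we have I(X;Y) ≥ I(X;Z).

Here Z = f(Y) is a deterministic function of Y, forming X → Y → Z.

Original I(X;Y) = 0.0417 dits

After applying f:
P(X,Z) where Z=f(Y):
- P(X,Z=0) = P(X,Y=0)
- P(X,Z=1) = P(X,Y=1) + P(X,Y=2) + P(X,Y=3)

I(X;Z) = I(X;f(Y)) = 0.0306 dits

Verification: 0.0417 ≥ 0.0306 ✓

Information cannot be created by processing; the function f can only lose information about X.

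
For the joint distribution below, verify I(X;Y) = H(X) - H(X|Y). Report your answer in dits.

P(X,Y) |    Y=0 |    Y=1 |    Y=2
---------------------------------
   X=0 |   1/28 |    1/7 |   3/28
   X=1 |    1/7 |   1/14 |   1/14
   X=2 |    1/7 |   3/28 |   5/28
I(X;Y) = 0.0261 dits

Mutual information has multiple equivalent forms:
- I(X;Y) = H(X) - H(X|Y)
- I(X;Y) = H(Y) - H(Y|X)
- I(X;Y) = H(X) + H(Y) - H(X,Y)

Computing all quantities:
H(X) = 0.4686, H(Y) = 0.4766, H(X,Y) = 0.9191
H(X|Y) = 0.4425, H(Y|X) = 0.4505

Verification:
H(X) - H(X|Y) = 0.4686 - 0.4425 = 0.0261
H(Y) - H(Y|X) = 0.4766 - 0.4505 = 0.0261
H(X) + H(Y) - H(X,Y) = 0.4686 + 0.4766 - 0.9191 = 0.0261

All forms give I(X;Y) = 0.0261 dits. ✓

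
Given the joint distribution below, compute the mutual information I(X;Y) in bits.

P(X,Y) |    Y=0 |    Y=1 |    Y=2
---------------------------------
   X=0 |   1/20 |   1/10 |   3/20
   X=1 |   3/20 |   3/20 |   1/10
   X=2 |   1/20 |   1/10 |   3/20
0.0589 bits

Mutual information: I(X;Y) = H(X) + H(Y) - H(X,Y)

Marginals:
P(X) = (3/10, 2/5, 3/10), H(X) = 1.5710 bits
P(Y) = (1/4, 7/20, 2/5), H(Y) = 1.5589 bits

Joint entropy: H(X,Y) = 3.0710 bits

I(X;Y) = 1.5710 + 1.5589 - 3.0710 = 0.0589 bits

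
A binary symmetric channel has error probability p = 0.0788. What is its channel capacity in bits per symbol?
0.6021 bits

For a binary symmetric channel (BSC) with error probability p:
Capacity C = 1 - H(p) bits per symbol

where H(p) = -p log₂(p) - (1-p) log₂(1-p) is the binary entropy function.

H(0.0788) = 0.3979 bits
C = 1 - 0.3979 = 0.6021 bits per symbol

This means we can reliably transmit up to 0.6021 bits of information per channel use.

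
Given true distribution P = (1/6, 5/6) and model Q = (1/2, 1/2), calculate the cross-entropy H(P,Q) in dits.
0.3010 dits

Cross-entropy: H(P,Q) = -Σ p(x) log q(x)

Alternatively: H(P,Q) = H(P) + D_KL(P||Q)
H(P) = 0.1957 dits
D_KL(P||Q) = 0.1054 dits

H(P,Q) = 0.1957 + 0.1054 = 0.3010 dits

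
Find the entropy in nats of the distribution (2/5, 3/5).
0.6730 nats

Shannon entropy is H(X) = -Σ p(x) log p(x).

For P = (2/5, 3/5):
H = -2/5 × log_e(2/5) -3/5 × log_e(3/5)
H = 0.6730 nats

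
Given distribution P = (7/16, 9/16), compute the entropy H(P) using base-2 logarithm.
0.9887 bits

Shannon entropy is H(X) = -Σ p(x) log p(x).

For P = (7/16, 9/16):
H = -7/16 × log_2(7/16) -9/16 × log_2(9/16)
H = 0.9887 bits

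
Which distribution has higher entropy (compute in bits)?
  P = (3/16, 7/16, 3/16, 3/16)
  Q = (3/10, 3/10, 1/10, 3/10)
Q

Computing entropies in bits:
H(P) = 1.8802
H(Q) = 1.8955

Distribution Q has higher entropy.

Intuition: The distribution closer to uniform (more spread out) has higher entropy.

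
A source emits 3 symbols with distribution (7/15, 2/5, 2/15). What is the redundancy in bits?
0.1555 bits

Redundancy measures how far a source is from maximum entropy:
R = H_max - H(X)

Maximum entropy for 3 symbols: H_max = log_2(3) = 1.5850 bits
Actual entropy: H(X) = 1.4295 bits
Redundancy: R = 1.5850 - 1.4295 = 0.1555 bits

This redundancy represents potential for compression: the source could be compressed by 0.1555 bits per symbol.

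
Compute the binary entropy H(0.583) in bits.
0.9800 bits

The binary entropy function is:
H(p) = -p log(p) - (1-p) log(1-p)

H(0.583) = -0.583 × log_2(0.583) - 0.417 × log_2(0.417)
H(0.583) = 0.9800 bits

Note: Binary entropy is maximized at p=0.5 (H=1 bit) and minimized at p=0 or p=1 (H=0).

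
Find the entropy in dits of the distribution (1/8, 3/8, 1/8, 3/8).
0.5452 dits

Shannon entropy is H(X) = -Σ p(x) log p(x).

For P = (1/8, 3/8, 1/8, 3/8):
H = -1/8 × log_10(1/8) -3/8 × log_10(3/8) -1/8 × log_10(1/8) -3/8 × log_10(3/8)
H = 0.5452 dits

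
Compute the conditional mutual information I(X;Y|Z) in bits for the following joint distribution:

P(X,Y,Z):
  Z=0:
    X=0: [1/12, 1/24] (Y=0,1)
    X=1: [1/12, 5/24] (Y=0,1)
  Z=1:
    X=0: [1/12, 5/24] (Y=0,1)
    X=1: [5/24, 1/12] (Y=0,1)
0.1179 bits

Conditional mutual information: I(X;Y|Z) = H(X|Z) + H(Y|Z) - H(X,Y|Z)

H(Z) = 0.9799
H(X,Z) = 1.9304 → H(X|Z) = 0.9505
H(Y,Z) = 1.9678 → H(Y|Z) = 0.9879
H(X,Y,Z) = 2.8004 → H(X,Y|Z) = 1.8206

I(X;Y|Z) = 0.9505 + 0.9879 - 1.8206 = 0.1179 bits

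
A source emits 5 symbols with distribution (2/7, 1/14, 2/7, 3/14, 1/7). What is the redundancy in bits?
0.1399 bits

Redundancy measures how far a source is from maximum entropy:
R = H_max - H(X)

Maximum entropy for 5 symbols: H_max = log_2(5) = 2.3219 bits
Actual entropy: H(X) = 2.1820 bits
Redundancy: R = 2.3219 - 2.1820 = 0.1399 bits

This redundancy represents potential for compression: the source could be compressed by 0.1399 bits per symbol.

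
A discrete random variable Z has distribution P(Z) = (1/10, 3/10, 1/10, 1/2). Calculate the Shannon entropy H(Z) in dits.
0.5074 dits

Shannon entropy is H(X) = -Σ p(x) log p(x).

For P = (1/10, 3/10, 1/10, 1/2):
H = -1/10 × log_10(1/10) -3/10 × log_10(3/10) -1/10 × log_10(1/10) -1/2 × log_10(1/2)
H = 0.5074 dits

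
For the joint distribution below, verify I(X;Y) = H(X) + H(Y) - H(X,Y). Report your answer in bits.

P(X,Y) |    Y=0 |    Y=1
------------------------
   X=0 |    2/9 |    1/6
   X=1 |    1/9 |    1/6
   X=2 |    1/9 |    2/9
I(X;Y) = 0.0321 bits

Mutual information has multiple equivalent forms:
- I(X;Y) = H(X) - H(X|Y)
- I(X;Y) = H(Y) - H(Y|X)
- I(X;Y) = H(X) + H(Y) - H(X,Y)

Computing all quantities:
H(X) = 1.5715, H(Y) = 0.9911, H(X,Y) = 2.5305
H(X|Y) = 1.5394, H(Y|X) = 0.9590

Verification:
H(X) - H(X|Y) = 1.5715 - 1.5394 = 0.0321
H(Y) - H(Y|X) = 0.9911 - 0.9590 = 0.0321
H(X) + H(Y) - H(X,Y) = 1.5715 + 0.9911 - 2.5305 = 0.0321

All forms give I(X;Y) = 0.0321 bits. ✓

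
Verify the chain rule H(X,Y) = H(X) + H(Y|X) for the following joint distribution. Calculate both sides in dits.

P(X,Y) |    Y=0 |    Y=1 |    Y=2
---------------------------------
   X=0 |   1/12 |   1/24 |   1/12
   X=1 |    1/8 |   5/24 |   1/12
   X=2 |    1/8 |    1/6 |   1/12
H(X,Y) = 0.9146, H(X) = 0.4601, H(Y|X) = 0.4545 (all in dits)

Chain rule: H(X,Y) = H(X) + H(Y|X)

Left side — joint entropy directly:
H(X,Y) = -Σ p(x,y) log p(x,y) = 0.9146 dits

Right side — compute H(Y|X) from the conditional distributions:
P(X) = (5/24, 5/12, 3/8), so H(X) = 0.4601 dits
H(Y|X) = Σ_x P(X=x) · H(Y|X=x):
  P(Y|X=0) = (2/5, 1/5, 2/5), H(Y|X=0) = 0.4581, weight P(X=0) = 5/24
  P(Y|X=1) = (3/10, 1/2, 1/5), H(Y|X=1) = 0.4472, weight P(X=1) = 5/12
  P(Y|X=2) = (1/3, 4/9, 2/9), H(Y|X=2) = 0.4607, weight P(X=2) = 3/8
H(Y|X) = 0.4545 dits

H(X) + H(Y|X) = 0.4601 + 0.4545 = 0.9146 dits

Both sides equal 0.9146 dits. ✓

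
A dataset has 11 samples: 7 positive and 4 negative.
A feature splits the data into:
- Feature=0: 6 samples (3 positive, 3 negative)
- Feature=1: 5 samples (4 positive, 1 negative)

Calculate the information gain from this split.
0.0721 bits

Information Gain = H(Y) - H(Y|Feature)

Before split:
P(positive) = 7/11 = 0.6364
H(Y) = 0.9457 bits

After split:
Feature=0: H = 1.0000 bits (weight = 6/11)
Feature=1: H = 0.7219 bits (weight = 5/11)
H(Y|Feature) = (6/11)×1.0000 + (5/11)×0.7219 = 0.8736 bits

Information Gain = 0.9457 - 0.8736 = 0.0721 bits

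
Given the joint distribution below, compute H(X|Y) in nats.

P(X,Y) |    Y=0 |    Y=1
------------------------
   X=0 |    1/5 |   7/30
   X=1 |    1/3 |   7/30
0.6763 nats

Using the chain rule: H(X|Y) = H(X,Y) - H(Y)

First, compute H(X,Y) = 1.3672 nats

Marginal P(Y) = (8/15, 7/15)
H(Y) = 0.6909 nats

H(X|Y) = H(X,Y) - H(Y) = 1.3672 - 0.6909 = 0.6763 nats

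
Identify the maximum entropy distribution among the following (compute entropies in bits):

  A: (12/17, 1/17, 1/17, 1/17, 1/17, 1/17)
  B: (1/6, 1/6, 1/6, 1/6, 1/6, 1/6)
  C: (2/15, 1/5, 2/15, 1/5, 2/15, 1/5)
B

For a discrete distribution over n outcomes, entropy is maximized by the uniform distribution.

Computing entropies:
H(A) = 1.5569 bits
H(B) = 2.5850 bits
H(C) = 2.5559 bits

The uniform distribution (where all probabilities equal 1/6) achieves the maximum entropy of log_2(6) = 2.5850 bits.

Distribution B has the highest entropy.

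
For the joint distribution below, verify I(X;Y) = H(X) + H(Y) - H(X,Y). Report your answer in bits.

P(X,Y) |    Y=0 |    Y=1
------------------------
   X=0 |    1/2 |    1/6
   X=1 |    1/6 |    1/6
I(X;Y) = 0.0441 bits

Mutual information has multiple equivalent forms:
- I(X;Y) = H(X) - H(X|Y)
- I(X;Y) = H(Y) - H(Y|X)
- I(X;Y) = H(X) + H(Y) - H(X,Y)

Computing all quantities:
H(X) = 0.9183, H(Y) = 0.9183, H(X,Y) = 1.7925
H(X|Y) = 0.8742, H(Y|X) = 0.8742

Verification:
H(X) - H(X|Y) = 0.9183 - 0.8742 = 0.0441
H(Y) - H(Y|X) = 0.9183 - 0.8742 = 0.0441
H(X) + H(Y) - H(X,Y) = 0.9183 + 0.9183 - 1.7925 = 0.0441

All forms give I(X;Y) = 0.0441 bits. ✓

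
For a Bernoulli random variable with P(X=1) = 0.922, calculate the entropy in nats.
0.2739 nats

The binary entropy function is:
H(p) = -p log(p) - (1-p) log(1-p)

H(0.922) = -0.922 × log_e(0.922) - 0.078 × log_e(0.078)
H(0.922) = 0.2739 nats

Note: Binary entropy is maximized at p=0.5 (H=1 bit) and minimized at p=0 or p=1 (H=0).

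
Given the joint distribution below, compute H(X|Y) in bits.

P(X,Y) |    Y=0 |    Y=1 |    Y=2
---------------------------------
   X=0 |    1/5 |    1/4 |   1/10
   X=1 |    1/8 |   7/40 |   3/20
0.9705 bits

Using the chain rule: H(X|Y) = H(X,Y) - H(Y)

First, compute H(X,Y) = 2.5222 bits

Marginal P(Y) = (13/40, 17/40, 1/4)
H(Y) = 1.5516 bits

H(X|Y) = H(X,Y) - H(Y) = 2.5222 - 1.5516 = 0.9705 bits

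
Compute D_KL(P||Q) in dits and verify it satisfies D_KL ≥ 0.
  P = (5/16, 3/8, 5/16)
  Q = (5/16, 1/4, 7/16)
0.0204 dits

KL divergence satisfies the Gibbs inequality: D_KL(P||Q) ≥ 0 for all distributions P, Q.

D_KL(P||Q) = Σ p(x) log(p(x)/q(x))
Term by term:
  x=0: 5/16 × log_10[(5/16)/(5/16)] = 0.0000
  x=1: 3/8 × log_10[(3/8)/(1/4)] = 0.0660
  x=2: 5/16 × log_10[(5/16)/(7/16)] = -0.0457
D_KL(P||Q) = 0.0204 dits

D_KL(P||Q) = 0.0204 ≥ 0 ✓

This non-negativity is a fundamental property: relative entropy cannot be negative because it measures how different Q is from P.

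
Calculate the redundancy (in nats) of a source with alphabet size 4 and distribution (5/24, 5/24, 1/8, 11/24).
0.1152 nats

Redundancy measures how far a source is from maximum entropy:
R = H_max - H(X)

Maximum entropy for 4 symbols: H_max = log_e(4) = 1.3863 nats
Actual entropy: H(X) = 1.2711 nats
Redundancy: R = 1.3863 - 1.2711 = 0.1152 nats

This redundancy represents potential for compression: the source could be compressed by 0.1152 nats per symbol.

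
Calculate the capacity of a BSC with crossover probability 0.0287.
0.8122 bits

For a binary symmetric channel (BSC) with error probability p:
Capacity C = 1 - H(p) bits per symbol

where H(p) = -p log₂(p) - (1-p) log₂(1-p) is the binary entropy function.

H(0.0287) = 0.1878 bits
C = 1 - 0.1878 = 0.8122 bits per symbol

This means we can reliably transmit up to 0.8122 bits of information per channel use.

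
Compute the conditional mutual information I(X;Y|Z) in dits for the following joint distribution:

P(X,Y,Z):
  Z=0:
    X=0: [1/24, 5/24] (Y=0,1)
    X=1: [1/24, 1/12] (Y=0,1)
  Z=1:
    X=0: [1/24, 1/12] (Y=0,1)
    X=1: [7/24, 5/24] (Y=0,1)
0.0083 dits

Conditional mutual information: I(X;Y|Z) = H(X|Z) + H(Y|Z) - H(X,Y|Z)

H(Z) = 0.2873
H(X,Z) = 0.5268 → H(X|Z) = 0.2395
H(Y,Z) = 0.5611 → H(Y|Z) = 0.2738
H(X,Y,Z) = 0.7923 → H(X,Y|Z) = 0.5050

I(X;Y|Z) = 0.2395 + 0.2738 - 0.5050 = 0.0083 dits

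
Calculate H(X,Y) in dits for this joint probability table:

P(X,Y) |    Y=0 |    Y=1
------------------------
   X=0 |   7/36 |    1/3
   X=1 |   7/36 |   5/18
0.5901 dits

Joint entropy is H(X,Y) = -Σ_{x,y} p(x,y) log p(x,y).

Summing over all non-zero entries:
H(X,Y) = -[7/36·log_10(7/36) + 1/3·log_10(1/3) + 7/36·log_10(7/36) + 5/18·log_10(5/18)]
H(X,Y) = 0.5901 dits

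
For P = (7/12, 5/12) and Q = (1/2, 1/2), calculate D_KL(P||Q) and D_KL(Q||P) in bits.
D_KL(P||Q) = 0.0201, D_KL(Q||P) = 0.0203

KL divergence is not symmetric: D_KL(P||Q) ≠ D_KL(Q||P) in general.

D_KL(P||Q) = 0.0201 bits
D_KL(Q||P) = 0.0203 bits

No, they are not equal!

This asymmetry is why KL divergence is not a true distance metric.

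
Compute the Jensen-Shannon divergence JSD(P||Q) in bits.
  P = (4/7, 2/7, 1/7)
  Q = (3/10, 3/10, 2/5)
0.0769 bits

Jensen-Shannon divergence is:
JSD(P||Q) = 0.5 × D_KL(P||M) + 0.5 × D_KL(Q||M)
where M = 0.5 × (P + Q) is the mixture distribution.

M = 0.5 × (4/7, 2/7, 1/7) + 0.5 × (3/10, 3/10, 2/5) = (0.435714, 0.292857, 0.271429)

D_KL(P||M) = 0.0811 bits
D_KL(Q||M) = 0.0727 bits

JSD(P||Q) = 0.5 × 0.0811 + 0.5 × 0.0727 = 0.0769 bits

Unlike KL divergence, JSD is symmetric and bounded: 0 ≤ JSD ≤ log(2).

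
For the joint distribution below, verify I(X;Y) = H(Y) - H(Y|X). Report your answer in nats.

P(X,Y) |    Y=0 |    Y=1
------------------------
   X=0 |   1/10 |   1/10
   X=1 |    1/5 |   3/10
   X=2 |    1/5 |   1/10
I(X;Y) = 0.0271 nats

Mutual information has multiple equivalent forms:
- I(X;Y) = H(X) - H(X|Y)
- I(X;Y) = H(Y) - H(Y|X)
- I(X;Y) = H(X) + H(Y) - H(X,Y)

Computing all quantities:
H(X) = 1.0297, H(Y) = 0.6931, H(X,Y) = 1.6957
H(X|Y) = 1.0026, H(Y|X) = 0.6661

Verification:
H(X) - H(X|Y) = 1.0297 - 1.0026 = 0.0271
H(Y) - H(Y|X) = 0.6931 - 0.6661 = 0.0271
H(X) + H(Y) - H(X,Y) = 1.0297 + 0.6931 - 1.6957 = 0.0271

All forms give I(X;Y) = 0.0271 nats. ✓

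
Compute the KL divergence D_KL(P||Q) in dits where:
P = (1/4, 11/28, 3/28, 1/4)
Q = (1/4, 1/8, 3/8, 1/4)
0.1371 dits

KL divergence: D_KL(P||Q) = Σ p(x) log(p(x)/q(x))

Computing term by term:
  x=0: 1/4 × log_10[(1/4)/(1/4)] = 1/4 × 0.0000 = 0.0000
  x=1: 11/28 × log_10[(11/28)/(1/8)] = 11/28 × 0.4973 = 0.1954
  x=2: 3/28 × log_10[(3/28)/(3/8)] = 3/28 × -0.5441 = -0.0583
  x=3: 1/4 × log_10[(1/4)/(1/4)] = 1/4 × 0.0000 = 0.0000

D_KL(P||Q) = 0.1371 dits

Note: KL divergence is always non-negative and equals 0 iff P = Q.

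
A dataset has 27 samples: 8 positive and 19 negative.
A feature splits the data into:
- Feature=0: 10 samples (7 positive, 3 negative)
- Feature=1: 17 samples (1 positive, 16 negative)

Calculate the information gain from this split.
0.3471 bits

Information Gain = H(Y) - H(Y|Feature)

Before split:
P(positive) = 8/27 = 0.2963
H(Y) = 0.8767 bits

After split:
Feature=0: H = 0.8813 bits (weight = 10/27)
Feature=1: H = 0.3228 bits (weight = 17/27)
H(Y|Feature) = (10/27)×0.8813 + (17/27)×0.3228 = 0.5296 bits

Information Gain = 0.8767 - 0.5296 = 0.3471 bits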